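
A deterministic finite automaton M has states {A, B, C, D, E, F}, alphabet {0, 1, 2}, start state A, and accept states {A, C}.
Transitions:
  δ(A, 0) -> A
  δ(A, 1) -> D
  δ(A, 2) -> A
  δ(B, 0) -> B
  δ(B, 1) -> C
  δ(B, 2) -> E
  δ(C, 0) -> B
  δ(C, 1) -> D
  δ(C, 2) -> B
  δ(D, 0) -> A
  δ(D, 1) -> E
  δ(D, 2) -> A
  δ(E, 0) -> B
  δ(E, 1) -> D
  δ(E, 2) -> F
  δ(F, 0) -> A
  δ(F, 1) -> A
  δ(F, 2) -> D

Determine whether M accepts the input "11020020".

A --1--> D
D --1--> E
E --0--> B
B --2--> E
E --0--> B
B --0--> B
B --2--> E
E --0--> B
End in state B, which is not an accepting state.

rejected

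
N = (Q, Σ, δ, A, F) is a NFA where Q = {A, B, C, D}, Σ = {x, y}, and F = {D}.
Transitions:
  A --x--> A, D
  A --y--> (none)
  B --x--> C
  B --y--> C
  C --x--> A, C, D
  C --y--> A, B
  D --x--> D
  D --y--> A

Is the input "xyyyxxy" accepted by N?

rejected

Start: {A}
read x: {A, D}
read y: {A}
read y: {}
The reachable set is empty and stays empty for the remaining 4 symbols.
Reachable ∩ accepting = {} — empty.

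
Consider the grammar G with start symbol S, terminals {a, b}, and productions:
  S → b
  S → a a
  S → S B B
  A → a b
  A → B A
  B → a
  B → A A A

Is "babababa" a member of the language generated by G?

S ⇒ SBB ⇒ bBB ⇒ bAAAB ⇒ babAAB ⇒ bababAB ⇒ babababB ⇒ babababa

yes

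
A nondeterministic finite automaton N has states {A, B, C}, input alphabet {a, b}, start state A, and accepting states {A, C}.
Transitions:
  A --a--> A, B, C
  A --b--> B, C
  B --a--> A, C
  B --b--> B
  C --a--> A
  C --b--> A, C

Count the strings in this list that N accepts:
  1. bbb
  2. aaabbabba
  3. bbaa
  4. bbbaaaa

4

bbb: accepted
aaabbabba: accepted
bbaa: accepted
bbbaaaa: accepted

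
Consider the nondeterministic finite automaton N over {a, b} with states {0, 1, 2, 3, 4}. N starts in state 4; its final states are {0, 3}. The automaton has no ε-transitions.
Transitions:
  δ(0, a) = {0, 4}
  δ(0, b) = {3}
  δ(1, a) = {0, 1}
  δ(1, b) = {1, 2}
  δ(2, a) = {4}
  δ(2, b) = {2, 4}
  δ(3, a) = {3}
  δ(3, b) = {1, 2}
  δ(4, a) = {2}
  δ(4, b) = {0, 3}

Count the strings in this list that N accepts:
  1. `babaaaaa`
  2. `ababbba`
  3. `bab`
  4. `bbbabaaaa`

`babaaaaa`: accepted
`ababbba`: accepted
`bab`: accepted
`bbbabaaaa`: accepted

4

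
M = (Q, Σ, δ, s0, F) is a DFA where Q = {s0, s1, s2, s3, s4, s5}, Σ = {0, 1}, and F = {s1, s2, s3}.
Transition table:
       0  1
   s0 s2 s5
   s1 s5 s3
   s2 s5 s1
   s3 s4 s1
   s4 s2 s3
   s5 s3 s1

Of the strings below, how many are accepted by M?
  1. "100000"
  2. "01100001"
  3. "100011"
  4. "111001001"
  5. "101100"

"100000": accepted
"01100001": accepted
"100011": accepted
"111001001": accepted
"101100": accepted

5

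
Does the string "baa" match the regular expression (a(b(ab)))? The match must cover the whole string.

No split of baa into u·v has a matching u and (b(ab)) matching v.

no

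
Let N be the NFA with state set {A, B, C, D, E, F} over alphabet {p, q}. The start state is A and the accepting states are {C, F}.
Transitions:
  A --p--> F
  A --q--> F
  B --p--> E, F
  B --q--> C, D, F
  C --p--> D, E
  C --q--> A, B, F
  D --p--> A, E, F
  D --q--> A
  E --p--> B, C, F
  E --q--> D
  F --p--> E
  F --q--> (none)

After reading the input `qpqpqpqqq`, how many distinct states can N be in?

1

Start: {A}
read q: {F}
read p: {E}
read q: {D}
read p: {A, E, F}
read q: {D, F}
read p: {A, E, F}
read q: {D, F}
read q: {A}
read q: {F}
Final reachable set {F} has 1 state.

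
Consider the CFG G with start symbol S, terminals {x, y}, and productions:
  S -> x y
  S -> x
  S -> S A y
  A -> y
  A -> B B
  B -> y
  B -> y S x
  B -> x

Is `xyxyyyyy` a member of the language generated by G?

S ⇒ SAy ⇒ SAyAy ⇒ SAyAyAy ⇒ xAyAyAy ⇒ xBByAyAy ⇒ xyByAyAy ⇒ xyxyAyAy ⇒ xyxyyyAy ⇒ xyxyyyyy

yes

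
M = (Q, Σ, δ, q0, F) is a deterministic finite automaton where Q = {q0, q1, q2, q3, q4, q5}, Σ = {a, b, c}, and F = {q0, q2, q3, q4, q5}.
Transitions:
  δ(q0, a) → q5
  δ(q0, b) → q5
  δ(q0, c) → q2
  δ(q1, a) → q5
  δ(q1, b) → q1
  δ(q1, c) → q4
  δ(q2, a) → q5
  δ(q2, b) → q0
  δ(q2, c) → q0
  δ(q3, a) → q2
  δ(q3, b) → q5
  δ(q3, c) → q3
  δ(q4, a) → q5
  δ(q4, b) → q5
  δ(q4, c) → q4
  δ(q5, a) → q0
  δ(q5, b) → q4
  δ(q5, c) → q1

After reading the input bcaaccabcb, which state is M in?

q5

q0 --b--> q5
q5 --c--> q1
q1 --a--> q5
q5 --a--> q0
q0 --c--> q2
q2 --c--> q0
q0 --a--> q5
q5 --b--> q4
q4 --c--> q4
q4 --b--> q5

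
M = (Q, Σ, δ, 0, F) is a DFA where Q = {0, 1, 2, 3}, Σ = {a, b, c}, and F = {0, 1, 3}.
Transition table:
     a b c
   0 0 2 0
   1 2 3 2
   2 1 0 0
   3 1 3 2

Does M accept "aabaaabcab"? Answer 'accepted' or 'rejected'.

0 --a--> 0
0 --a--> 0
0 --b--> 2
2 --a--> 1
1 --a--> 2
2 --a--> 1
1 --b--> 3
3 --c--> 2
2 --a--> 1
1 --b--> 3
End in state 3, which is an accepting state.

accepted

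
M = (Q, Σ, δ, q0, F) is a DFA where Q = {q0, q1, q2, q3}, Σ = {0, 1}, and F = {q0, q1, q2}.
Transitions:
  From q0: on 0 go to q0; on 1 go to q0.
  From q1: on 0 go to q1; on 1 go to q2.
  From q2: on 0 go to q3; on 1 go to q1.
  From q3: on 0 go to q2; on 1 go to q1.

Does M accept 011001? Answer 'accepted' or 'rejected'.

q0 --0--> q0
q0 --1--> q0
q0 --1--> q0
q0 --0--> q0
q0 --0--> q0
q0 --1--> q0
End in state q0, which is an accepting state.

accepted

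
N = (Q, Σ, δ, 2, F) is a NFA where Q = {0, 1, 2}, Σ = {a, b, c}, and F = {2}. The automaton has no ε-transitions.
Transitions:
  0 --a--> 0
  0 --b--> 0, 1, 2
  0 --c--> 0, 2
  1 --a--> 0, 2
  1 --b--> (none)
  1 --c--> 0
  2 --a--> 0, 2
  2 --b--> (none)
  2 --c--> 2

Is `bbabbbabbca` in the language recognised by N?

rejected

Start: {2}
read b: {}
The reachable set is empty and stays empty for the remaining 10 symbols.
Reachable ∩ accepting = {} — empty.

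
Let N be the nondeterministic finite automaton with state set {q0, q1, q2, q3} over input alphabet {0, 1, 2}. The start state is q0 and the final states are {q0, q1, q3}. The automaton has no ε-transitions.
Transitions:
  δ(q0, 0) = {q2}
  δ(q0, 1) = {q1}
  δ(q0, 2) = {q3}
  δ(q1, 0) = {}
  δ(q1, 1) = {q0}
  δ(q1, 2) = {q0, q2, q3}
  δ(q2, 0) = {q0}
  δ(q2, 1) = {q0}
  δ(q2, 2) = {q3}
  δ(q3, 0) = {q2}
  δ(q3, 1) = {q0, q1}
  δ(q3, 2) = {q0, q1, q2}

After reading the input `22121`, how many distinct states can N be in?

2

Start: {q0}
read 2: {q3}
read 2: {q0, q1, q2}
read 1: {q0, q1}
read 2: {q0, q2, q3}
read 1: {q0, q1}
Final reachable set {q0, q1} has 2 states.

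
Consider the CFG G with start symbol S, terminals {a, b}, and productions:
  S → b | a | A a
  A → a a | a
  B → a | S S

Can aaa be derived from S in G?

yes

S ⇒ Aa ⇒ aaa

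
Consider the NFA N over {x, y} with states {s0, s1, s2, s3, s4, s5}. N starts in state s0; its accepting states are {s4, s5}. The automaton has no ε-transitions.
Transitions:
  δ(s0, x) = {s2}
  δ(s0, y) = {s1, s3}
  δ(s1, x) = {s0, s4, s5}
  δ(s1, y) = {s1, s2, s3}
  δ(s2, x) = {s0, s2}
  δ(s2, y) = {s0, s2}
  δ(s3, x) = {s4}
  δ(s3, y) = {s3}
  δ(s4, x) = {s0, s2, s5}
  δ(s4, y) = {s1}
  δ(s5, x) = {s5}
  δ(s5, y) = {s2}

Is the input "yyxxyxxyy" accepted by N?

rejected

Start: {s0}
read y: {s1, s3}
read y: {s1, s2, s3}
read x: {s0, s2, s4, s5}
read x: {s0, s2, s5}
read y: {s0, s1, s2, s3}
read x: {s0, s2, s4, s5}
read x: {s0, s2, s5}
read y: {s0, s1, s2, s3}
read y: {s0, s1, s2, s3}
Reachable ∩ accepting = {} — empty.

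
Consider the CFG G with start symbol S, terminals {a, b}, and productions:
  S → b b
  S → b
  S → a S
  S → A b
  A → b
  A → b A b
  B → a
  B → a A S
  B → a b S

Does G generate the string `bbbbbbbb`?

S ⇒ Ab ⇒ bAbb ⇒ bbAbbb ⇒ bbbAbbbb ⇒ bbbbbbbb

yes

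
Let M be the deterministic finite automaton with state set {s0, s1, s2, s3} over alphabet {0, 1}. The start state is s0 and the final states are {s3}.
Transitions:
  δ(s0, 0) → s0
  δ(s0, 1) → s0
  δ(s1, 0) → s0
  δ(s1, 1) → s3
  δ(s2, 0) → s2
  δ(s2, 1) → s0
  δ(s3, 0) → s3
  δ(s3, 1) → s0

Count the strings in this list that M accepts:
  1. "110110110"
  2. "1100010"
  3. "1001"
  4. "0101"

"110110110": rejected
"1100010": rejected
"1001": rejected
"0101": rejected

0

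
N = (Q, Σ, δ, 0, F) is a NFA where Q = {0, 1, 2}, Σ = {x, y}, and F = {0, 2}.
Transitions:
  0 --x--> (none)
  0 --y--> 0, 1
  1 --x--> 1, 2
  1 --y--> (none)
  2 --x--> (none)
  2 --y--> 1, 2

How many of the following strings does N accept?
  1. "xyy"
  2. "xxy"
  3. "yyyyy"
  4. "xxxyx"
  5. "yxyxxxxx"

2

"xyy": rejected
"xxy": rejected
"yyyyy": accepted
"xxxyx": rejected
"yxyxxxxx": accepted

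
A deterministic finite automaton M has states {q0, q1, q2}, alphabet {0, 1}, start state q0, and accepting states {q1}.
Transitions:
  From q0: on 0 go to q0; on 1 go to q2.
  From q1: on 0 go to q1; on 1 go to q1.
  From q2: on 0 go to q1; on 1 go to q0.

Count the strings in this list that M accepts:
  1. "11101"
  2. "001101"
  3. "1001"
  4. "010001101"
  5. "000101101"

4

"11101": accepted
"001101": rejected
"1001": accepted
"010001101": accepted
"000101101": accepted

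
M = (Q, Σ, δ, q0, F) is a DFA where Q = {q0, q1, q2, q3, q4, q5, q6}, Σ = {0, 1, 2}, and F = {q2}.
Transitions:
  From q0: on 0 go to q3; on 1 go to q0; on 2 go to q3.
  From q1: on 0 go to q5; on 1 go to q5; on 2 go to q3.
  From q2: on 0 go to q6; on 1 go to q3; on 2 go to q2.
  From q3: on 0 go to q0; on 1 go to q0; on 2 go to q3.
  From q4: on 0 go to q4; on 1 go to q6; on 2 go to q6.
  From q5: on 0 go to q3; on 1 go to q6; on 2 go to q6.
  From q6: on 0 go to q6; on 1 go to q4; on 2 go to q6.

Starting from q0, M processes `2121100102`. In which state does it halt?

q3

q0 --2--> q3
q3 --1--> q0
q0 --2--> q3
q3 --1--> q0
q0 --1--> q0
q0 --0--> q3
q3 --0--> q0
q0 --1--> q0
q0 --0--> q3
q3 --2--> q3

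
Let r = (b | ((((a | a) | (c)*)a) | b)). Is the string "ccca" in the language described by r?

yes

The right alternative ((((a|a)|(c)*)a)|b) matches ccca.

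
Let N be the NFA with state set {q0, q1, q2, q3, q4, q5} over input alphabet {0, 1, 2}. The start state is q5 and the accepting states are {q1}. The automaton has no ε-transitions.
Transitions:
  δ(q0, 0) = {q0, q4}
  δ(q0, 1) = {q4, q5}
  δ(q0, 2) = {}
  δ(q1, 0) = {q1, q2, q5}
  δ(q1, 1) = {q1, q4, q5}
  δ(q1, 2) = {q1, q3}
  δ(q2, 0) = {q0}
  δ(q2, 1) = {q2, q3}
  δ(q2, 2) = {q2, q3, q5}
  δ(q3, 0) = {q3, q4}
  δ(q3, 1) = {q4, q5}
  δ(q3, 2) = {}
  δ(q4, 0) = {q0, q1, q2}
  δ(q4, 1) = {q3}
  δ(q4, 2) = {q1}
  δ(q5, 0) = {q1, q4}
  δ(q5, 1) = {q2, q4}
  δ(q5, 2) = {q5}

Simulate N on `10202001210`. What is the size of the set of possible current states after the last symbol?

Start: {q5}
read 1: {q2, q4}
read 0: {q0, q1, q2}
read 2: {q1, q2, q3, q5}
read 0: {q0, q1, q2, q3, q4, q5}
read 2: {q1, q2, q3, q5}
read 0: {q0, q1, q2, q3, q4, q5}
read 0: {q0, q1, q2, q3, q4, q5}
read 1: {q1, q2, q3, q4, q5}
read 2: {q1, q2, q3, q5}
read 1: {q1, q2, q3, q4, q5}
read 0: {q0, q1, q2, q3, q4, q5}
Final reachable set {q0, q1, q2, q3, q4, q5} has 6 states.

6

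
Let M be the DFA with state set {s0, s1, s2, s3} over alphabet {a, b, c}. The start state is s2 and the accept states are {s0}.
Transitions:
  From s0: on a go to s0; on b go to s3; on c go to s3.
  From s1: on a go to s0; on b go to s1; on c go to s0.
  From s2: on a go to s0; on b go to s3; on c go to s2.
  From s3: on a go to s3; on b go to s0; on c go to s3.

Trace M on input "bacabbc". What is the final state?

s3

s2 --b--> s3
s3 --a--> s3
s3 --c--> s3
s3 --a--> s3
s3 --b--> s0
s0 --b--> s3
s3 --c--> s3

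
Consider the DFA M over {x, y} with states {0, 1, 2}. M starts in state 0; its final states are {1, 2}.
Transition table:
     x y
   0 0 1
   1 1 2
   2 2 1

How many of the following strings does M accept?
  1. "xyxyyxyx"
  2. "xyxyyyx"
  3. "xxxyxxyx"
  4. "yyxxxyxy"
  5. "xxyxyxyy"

5

"xyxyyxyx": accepted
"xyxyyyx": accepted
"xxxyxxyx": accepted
"yyxxxyxy": accepted
"xxyxyxyy": accepted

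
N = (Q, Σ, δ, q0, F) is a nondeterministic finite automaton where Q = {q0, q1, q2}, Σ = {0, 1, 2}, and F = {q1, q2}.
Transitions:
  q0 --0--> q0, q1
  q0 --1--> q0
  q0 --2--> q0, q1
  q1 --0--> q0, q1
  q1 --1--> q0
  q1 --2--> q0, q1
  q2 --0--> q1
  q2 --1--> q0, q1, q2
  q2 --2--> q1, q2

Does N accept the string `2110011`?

Start: {q0}
read 2: {q0, q1}
read 1: {q0}
read 1: {q0}
read 0: {q0, q1}
read 0: {q0, q1}
read 1: {q0}
read 1: {q0}
Reachable ∩ accepting = {} — empty.

rejected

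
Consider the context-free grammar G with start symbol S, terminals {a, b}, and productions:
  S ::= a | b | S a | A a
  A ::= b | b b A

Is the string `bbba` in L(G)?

yes

S ⇒ Aa ⇒ bbAa ⇒ bbba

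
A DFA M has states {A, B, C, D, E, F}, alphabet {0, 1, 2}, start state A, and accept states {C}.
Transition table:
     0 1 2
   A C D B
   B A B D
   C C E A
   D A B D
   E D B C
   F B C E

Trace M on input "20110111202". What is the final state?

A --2--> B
B --0--> A
A --1--> D
D --1--> B
B --0--> A
A --1--> D
D --1--> B
B --1--> B
B --2--> D
D --0--> A
A --2--> B

B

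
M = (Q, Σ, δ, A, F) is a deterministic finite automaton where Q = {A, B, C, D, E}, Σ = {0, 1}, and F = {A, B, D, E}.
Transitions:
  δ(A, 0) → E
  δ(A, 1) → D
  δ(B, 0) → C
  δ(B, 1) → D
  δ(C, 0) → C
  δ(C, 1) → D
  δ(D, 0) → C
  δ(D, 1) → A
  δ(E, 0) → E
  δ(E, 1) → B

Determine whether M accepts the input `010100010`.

rejected

A --0--> E
E --1--> B
B --0--> C
C --1--> D
D --0--> C
C --0--> C
C --0--> C
C --1--> D
D --0--> C
End in state C, which is not an accepting state.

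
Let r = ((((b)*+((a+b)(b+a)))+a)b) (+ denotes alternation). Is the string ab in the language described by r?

Split as a·b: (((b)*+((a+b)(b+a)))+a) matches a and b matches b.

yes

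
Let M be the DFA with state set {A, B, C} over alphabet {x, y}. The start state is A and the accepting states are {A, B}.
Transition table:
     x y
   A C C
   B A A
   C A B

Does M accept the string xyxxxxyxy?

rejected

A --x--> C
C --y--> B
B --x--> A
A --x--> C
C --x--> A
A --x--> C
C --y--> B
B --x--> A
A --y--> C
End in state C, which is not an accepting state.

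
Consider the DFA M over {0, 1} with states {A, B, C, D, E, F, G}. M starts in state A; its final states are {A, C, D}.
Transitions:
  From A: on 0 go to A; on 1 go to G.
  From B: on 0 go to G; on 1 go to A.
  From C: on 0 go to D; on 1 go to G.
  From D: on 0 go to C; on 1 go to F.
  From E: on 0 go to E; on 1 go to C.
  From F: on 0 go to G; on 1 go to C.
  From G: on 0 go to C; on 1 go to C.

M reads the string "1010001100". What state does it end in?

A --1--> G
G --0--> C
C --1--> G
G --0--> C
C --0--> D
D --0--> C
C --1--> G
G --1--> C
C --0--> D
D --0--> C

C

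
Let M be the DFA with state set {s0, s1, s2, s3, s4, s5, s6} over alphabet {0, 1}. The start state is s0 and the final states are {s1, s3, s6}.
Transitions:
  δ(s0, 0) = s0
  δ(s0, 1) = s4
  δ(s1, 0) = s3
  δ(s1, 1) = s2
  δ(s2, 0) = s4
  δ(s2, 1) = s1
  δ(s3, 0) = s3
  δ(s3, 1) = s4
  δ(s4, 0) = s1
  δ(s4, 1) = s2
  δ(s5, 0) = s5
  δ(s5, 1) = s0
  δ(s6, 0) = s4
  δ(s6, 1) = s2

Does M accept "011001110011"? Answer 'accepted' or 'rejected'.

s0 --0--> s0
s0 --1--> s4
s4 --1--> s2
s2 --0--> s4
s4 --0--> s1
s1 --1--> s2
s2 --1--> s1
s1 --1--> s2
s2 --0--> s4
s4 --0--> s1
s1 --1--> s2
s2 --1--> s1
End in state s1, which is an accepting state.

accepted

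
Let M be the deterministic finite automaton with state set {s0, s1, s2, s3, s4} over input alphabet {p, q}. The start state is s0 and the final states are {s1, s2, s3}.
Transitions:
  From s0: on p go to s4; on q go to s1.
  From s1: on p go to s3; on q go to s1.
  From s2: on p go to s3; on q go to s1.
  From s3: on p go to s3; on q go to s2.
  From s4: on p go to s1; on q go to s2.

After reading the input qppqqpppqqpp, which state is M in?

s3

s0 --q--> s1
s1 --p--> s3
s3 --p--> s3
s3 --q--> s2
s2 --q--> s1
s1 --p--> s3
s3 --p--> s3
s3 --p--> s3
s3 --q--> s2
s2 --q--> s1
s1 --p--> s3
s3 --p--> s3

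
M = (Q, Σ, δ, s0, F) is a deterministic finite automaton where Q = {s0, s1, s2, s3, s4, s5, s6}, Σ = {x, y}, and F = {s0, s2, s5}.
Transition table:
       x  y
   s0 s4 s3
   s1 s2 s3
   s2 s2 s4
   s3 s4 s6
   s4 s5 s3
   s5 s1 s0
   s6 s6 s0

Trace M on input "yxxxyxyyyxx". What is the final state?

s5

s0 --y--> s3
s3 --x--> s4
s4 --x--> s5
s5 --x--> s1
s1 --y--> s3
s3 --x--> s4
s4 --y--> s3
s3 --y--> s6
s6 --y--> s0
s0 --x--> s4
s4 --x--> s5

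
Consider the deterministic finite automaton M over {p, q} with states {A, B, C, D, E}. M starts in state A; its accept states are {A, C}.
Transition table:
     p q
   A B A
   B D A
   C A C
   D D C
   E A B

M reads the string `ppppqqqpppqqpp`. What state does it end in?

A --p--> B
B --p--> D
D --p--> D
D --p--> D
D --q--> C
C --q--> C
C --q--> C
C --p--> A
A --p--> B
B --p--> D
D --q--> C
C --q--> C
C --p--> A
A --p--> B

B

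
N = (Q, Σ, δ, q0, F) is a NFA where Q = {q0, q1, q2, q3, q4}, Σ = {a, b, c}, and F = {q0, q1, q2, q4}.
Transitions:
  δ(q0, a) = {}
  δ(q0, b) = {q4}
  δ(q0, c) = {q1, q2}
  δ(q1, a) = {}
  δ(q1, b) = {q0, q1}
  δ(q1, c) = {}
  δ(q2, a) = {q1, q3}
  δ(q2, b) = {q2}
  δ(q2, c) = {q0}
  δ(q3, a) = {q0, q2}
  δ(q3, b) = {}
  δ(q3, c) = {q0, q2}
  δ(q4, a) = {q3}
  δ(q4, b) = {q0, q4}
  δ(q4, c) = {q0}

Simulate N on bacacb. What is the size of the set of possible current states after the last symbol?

2

Start: {q0}
read b: {q4}
read a: {q3}
read c: {q0, q2}
read a: {q1, q3}
read c: {q0, q2}
read b: {q2, q4}
Final reachable set {q2, q4} has 2 states.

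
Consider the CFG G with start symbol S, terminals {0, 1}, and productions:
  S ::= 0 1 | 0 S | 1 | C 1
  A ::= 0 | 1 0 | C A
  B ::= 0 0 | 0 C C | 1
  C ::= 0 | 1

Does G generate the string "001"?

S ⇒ 0S ⇒ 0C1 ⇒ 001

yes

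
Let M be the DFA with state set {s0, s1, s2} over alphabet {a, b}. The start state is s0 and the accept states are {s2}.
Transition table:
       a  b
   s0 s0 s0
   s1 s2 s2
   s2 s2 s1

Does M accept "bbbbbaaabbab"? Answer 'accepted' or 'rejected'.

s0 --b--> s0
s0 --b--> s0
s0 --b--> s0
s0 --b--> s0
s0 --b--> s0
s0 --a--> s0
s0 --a--> s0
s0 --a--> s0
s0 --b--> s0
s0 --b--> s0
s0 --a--> s0
s0 --b--> s0
End in state s0, which is not an accepting state.

rejected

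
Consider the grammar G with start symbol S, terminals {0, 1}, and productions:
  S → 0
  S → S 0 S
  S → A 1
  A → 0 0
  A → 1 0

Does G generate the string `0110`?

no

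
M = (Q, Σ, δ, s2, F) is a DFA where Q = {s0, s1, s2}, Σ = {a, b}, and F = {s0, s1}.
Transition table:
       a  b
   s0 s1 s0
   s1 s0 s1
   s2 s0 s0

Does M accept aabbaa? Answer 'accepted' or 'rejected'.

accepted

s2 --a--> s0
s0 --a--> s1
s1 --b--> s1
s1 --b--> s1
s1 --a--> s0
s0 --a--> s1
End in state s1, which is an accepting state.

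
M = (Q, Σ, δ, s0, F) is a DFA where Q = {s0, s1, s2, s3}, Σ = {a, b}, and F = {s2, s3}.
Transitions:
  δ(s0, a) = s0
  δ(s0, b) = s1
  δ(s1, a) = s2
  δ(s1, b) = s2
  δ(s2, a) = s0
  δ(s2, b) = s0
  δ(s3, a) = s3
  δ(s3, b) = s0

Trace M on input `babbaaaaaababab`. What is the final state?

s1

s0 --b--> s1
s1 --a--> s2
s2 --b--> s0
s0 --b--> s1
s1 --a--> s2
s2 --a--> s0
s0 --a--> s0
s0 --a--> s0
s0 --a--> s0
s0 --a--> s0
s0 --b--> s1
s1 --a--> s2
s2 --b--> s0
s0 --a--> s0
s0 --b--> s1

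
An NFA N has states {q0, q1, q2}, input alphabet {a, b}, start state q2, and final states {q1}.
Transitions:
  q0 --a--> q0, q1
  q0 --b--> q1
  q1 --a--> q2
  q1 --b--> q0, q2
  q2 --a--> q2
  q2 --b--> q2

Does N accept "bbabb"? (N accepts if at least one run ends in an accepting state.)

Start: {q2}
read b: {q2}
read b: {q2}
read a: {q2}
read b: {q2}
read b: {q2}
Reachable ∩ accepting = {} — empty.

rejected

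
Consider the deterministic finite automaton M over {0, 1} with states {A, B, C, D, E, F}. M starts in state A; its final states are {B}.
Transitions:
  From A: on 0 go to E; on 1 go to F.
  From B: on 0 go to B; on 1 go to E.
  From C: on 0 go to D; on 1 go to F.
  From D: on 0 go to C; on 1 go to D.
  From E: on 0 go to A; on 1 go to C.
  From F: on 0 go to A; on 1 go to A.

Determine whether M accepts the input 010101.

rejected

A --0--> E
E --1--> C
C --0--> D
D --1--> D
D --0--> C
C --1--> F
End in state F, which is not an accepting state.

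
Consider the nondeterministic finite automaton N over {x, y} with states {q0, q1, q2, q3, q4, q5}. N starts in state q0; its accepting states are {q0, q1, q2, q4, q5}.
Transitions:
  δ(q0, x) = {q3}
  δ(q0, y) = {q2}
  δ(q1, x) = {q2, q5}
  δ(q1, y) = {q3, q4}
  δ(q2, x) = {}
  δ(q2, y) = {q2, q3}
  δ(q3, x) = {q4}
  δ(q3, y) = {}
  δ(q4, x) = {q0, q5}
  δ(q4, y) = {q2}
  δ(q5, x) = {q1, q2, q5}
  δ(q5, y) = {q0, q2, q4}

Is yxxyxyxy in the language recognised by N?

Start: {q0}
read y: {q2}
read x: {}
The reachable set is empty and stays empty for the remaining 6 symbols.
Reachable ∩ accepting = {} — empty.

rejected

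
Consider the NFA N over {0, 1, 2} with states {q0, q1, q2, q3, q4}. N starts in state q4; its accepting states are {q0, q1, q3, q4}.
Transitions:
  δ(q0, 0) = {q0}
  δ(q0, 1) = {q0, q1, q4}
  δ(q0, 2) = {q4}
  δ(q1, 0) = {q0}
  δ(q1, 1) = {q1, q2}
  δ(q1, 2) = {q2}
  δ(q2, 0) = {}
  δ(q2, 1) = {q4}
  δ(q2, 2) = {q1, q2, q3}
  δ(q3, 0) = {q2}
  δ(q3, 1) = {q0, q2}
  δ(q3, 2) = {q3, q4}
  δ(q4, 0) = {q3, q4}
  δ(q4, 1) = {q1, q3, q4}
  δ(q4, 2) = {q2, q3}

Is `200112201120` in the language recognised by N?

Start: {q4}
read 2: {q2, q3}
read 0: {q2}
read 0: {}
The reachable set is empty and stays empty for the remaining 9 symbols.
Reachable ∩ accepting = {} — empty.

rejected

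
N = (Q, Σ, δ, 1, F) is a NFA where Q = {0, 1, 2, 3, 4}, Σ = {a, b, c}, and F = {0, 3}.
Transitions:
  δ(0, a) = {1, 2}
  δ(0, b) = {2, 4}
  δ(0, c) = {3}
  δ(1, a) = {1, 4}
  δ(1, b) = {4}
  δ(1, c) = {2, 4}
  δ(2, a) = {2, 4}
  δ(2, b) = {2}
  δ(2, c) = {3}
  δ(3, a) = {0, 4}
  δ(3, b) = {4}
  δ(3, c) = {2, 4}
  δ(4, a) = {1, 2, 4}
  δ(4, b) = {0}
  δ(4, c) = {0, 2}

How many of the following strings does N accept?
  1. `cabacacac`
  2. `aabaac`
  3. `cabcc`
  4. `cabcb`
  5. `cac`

`cabacacac`: accepted
`aabaac`: accepted
`cabcc`: accepted
`cabcb`: rejected
`cac`: accepted

4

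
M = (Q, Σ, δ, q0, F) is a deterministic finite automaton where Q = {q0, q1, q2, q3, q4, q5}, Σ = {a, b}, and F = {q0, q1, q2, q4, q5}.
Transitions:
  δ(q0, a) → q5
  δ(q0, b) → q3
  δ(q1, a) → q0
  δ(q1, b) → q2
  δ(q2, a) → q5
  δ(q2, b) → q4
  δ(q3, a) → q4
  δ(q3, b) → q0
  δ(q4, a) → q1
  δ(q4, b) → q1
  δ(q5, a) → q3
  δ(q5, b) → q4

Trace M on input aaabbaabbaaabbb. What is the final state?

q3

q0 --a--> q5
q5 --a--> q3
q3 --a--> q4
q4 --b--> q1
q1 --b--> q2
q2 --a--> q5
q5 --a--> q3
q3 --b--> q0
q0 --b--> q3
q3 --a--> q4
q4 --a--> q1
q1 --a--> q0
q0 --b--> q3
q3 --b--> q0
q0 --b--> q3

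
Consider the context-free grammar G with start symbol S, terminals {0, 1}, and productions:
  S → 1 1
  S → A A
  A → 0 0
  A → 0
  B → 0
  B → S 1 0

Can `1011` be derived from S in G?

no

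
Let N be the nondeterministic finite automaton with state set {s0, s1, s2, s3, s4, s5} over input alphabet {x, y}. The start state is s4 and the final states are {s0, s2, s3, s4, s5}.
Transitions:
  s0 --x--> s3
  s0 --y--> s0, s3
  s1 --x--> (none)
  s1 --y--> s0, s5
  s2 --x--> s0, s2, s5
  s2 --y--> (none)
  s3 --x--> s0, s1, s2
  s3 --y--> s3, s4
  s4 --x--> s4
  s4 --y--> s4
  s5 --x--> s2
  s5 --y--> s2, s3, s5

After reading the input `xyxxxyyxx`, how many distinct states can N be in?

1

Start: {s4}
read x: {s4}
read y: {s4}
read x: {s4}
read x: {s4}
read x: {s4}
read y: {s4}
read y: {s4}
read x: {s4}
read x: {s4}
Final reachable set {s4} has 1 state.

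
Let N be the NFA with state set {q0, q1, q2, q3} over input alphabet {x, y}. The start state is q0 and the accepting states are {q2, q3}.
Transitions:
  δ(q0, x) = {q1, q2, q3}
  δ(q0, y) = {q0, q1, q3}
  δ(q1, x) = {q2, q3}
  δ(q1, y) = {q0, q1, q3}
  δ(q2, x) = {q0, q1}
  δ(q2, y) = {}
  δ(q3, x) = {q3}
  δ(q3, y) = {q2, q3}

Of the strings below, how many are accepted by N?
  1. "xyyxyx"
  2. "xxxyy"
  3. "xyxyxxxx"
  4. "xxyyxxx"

"xyyxyx": accepted
"xxxyy": accepted
"xyxyxxxx": accepted
"xxyyxxx": accepted

4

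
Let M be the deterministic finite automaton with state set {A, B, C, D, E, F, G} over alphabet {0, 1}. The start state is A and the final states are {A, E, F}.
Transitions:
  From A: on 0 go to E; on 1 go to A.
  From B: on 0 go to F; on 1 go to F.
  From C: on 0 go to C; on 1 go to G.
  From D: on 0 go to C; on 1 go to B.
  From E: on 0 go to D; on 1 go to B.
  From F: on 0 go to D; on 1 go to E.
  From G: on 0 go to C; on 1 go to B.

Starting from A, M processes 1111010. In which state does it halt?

A --1--> A
A --1--> A
A --1--> A
A --1--> A
A --0--> E
E --1--> B
B --0--> F

F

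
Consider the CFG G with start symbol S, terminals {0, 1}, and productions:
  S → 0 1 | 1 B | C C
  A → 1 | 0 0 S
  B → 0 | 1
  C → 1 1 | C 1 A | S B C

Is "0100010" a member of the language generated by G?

no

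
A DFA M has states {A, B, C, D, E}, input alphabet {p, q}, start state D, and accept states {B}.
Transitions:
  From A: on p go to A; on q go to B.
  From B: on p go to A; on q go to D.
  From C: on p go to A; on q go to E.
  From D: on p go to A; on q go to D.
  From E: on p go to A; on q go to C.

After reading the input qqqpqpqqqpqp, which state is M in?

D --q--> D
D --q--> D
D --q--> D
D --p--> A
A --q--> B
B --p--> A
A --q--> B
B --q--> D
D --q--> D
D --p--> A
A --q--> B
B --p--> A

A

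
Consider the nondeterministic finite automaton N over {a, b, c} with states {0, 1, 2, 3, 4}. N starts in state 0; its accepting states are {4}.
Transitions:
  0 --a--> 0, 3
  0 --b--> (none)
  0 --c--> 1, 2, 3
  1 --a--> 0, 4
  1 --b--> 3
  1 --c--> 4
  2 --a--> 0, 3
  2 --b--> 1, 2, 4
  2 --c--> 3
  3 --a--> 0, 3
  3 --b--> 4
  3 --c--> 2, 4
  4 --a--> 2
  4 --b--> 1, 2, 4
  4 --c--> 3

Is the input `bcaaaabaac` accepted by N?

Start: {0}
read b: {}
The reachable set is empty and stays empty for the remaining 9 symbols.
Reachable ∩ accepting = {} — empty.

rejected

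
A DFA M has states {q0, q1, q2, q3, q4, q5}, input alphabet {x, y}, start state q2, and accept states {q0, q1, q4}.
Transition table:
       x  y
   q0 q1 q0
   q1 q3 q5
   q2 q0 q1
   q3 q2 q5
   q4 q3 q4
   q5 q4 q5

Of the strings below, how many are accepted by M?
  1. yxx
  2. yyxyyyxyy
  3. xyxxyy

yxx: rejected
yyxyyyxyy: rejected
xyxxyy: rejected

0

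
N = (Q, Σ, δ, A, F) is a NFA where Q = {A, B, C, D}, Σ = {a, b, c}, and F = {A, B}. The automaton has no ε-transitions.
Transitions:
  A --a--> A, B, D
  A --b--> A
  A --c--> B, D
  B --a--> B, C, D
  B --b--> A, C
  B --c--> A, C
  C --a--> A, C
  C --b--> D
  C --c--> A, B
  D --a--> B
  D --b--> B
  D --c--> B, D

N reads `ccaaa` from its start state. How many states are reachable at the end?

Start: {A}
read c: {B, D}
read c: {A, B, C, D}
read a: {A, B, C, D}
read a: {A, B, C, D}
read a: {A, B, C, D}
Final reachable set {A, B, C, D} has 4 states.

4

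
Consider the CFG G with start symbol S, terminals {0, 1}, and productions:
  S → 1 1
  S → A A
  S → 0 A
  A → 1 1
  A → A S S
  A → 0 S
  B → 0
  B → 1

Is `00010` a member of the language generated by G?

no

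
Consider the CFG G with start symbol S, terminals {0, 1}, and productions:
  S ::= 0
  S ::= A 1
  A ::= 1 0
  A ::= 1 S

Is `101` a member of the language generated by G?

yes

S ⇒ A1 ⇒ 1S1 ⇒ 101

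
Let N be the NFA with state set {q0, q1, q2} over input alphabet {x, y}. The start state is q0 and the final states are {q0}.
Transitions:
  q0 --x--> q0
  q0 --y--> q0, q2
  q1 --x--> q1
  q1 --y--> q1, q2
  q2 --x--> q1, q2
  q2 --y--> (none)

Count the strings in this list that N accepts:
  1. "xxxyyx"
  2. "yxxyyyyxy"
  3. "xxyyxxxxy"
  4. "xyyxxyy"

"xxxyyx": accepted
"yxxyyyyxy": accepted
"xxyyxxxxy": accepted
"xyyxxyy": accepted

4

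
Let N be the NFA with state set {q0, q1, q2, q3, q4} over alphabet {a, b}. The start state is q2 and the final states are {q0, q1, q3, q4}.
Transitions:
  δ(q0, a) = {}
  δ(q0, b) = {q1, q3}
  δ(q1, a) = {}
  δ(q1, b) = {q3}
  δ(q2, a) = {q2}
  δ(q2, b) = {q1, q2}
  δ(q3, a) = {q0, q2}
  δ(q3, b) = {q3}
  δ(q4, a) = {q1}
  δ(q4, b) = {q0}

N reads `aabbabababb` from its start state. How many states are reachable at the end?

Start: {q2}
read a: {q2}
read a: {q2}
read b: {q1, q2}
read b: {q1, q2, q3}
read a: {q0, q2}
read b: {q1, q2, q3}
read a: {q0, q2}
read b: {q1, q2, q3}
read a: {q0, q2}
read b: {q1, q2, q3}
read b: {q1, q2, q3}
Final reachable set {q1, q2, q3} has 3 states.

3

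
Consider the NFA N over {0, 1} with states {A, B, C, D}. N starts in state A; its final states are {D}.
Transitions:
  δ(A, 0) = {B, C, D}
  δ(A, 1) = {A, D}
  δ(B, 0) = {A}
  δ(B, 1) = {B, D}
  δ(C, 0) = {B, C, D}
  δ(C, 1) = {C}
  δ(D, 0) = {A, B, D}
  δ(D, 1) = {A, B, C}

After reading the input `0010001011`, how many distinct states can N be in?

4

Start: {A}
read 0: {B, C, D}
read 0: {A, B, C, D}
read 1: {A, B, C, D}
read 0: {A, B, C, D}
read 0: {A, B, C, D}
read 0: {A, B, C, D}
read 1: {A, B, C, D}
read 0: {A, B, C, D}
read 1: {A, B, C, D}
read 1: {A, B, C, D}
Final reachable set {A, B, C, D} has 4 states.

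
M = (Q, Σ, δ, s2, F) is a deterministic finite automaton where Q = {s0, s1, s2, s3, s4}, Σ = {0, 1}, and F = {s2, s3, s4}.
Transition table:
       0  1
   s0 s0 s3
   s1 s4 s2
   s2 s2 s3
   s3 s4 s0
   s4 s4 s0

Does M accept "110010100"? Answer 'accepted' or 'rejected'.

rejected

s2 --1--> s3
s3 --1--> s0
s0 --0--> s0
s0 --0--> s0
s0 --1--> s3
s3 --0--> s4
s4 --1--> s0
s0 --0--> s0
s0 --0--> s0
End in state s0, which is not an accepting state.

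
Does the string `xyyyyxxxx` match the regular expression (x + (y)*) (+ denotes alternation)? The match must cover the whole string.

no

Neither x nor (y)* matches xyyyyxxxx.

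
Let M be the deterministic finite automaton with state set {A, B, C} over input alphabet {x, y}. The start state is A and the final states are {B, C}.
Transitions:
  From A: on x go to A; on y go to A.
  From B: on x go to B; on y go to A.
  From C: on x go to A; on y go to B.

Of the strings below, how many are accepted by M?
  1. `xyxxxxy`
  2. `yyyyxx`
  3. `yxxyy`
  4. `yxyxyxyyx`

0

`xyxxxxy`: rejected
`yyyyxx`: rejected
`yxxyy`: rejected
`yxyxyxyyx`: rejected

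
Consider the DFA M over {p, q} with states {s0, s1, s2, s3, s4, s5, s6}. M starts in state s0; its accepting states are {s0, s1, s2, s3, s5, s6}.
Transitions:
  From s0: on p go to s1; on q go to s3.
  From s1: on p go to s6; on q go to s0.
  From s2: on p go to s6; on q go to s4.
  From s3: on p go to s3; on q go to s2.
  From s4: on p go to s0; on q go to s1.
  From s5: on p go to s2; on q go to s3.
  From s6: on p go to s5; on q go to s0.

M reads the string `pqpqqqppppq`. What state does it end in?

s0

s0 --p--> s1
s1 --q--> s0
s0 --p--> s1
s1 --q--> s0
s0 --q--> s3
s3 --q--> s2
s2 --p--> s6
s6 --p--> s5
s5 --p--> s2
s2 --p--> s6
s6 --q--> s0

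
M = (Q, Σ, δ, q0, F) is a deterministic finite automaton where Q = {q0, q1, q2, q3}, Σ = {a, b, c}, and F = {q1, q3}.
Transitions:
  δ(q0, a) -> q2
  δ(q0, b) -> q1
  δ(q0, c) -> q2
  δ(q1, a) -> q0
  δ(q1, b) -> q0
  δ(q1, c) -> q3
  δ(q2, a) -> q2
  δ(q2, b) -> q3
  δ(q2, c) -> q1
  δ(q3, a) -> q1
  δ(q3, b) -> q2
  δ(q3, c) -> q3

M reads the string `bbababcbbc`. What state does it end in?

q0 --b--> q1
q1 --b--> q0
q0 --a--> q2
q2 --b--> q3
q3 --a--> q1
q1 --b--> q0
q0 --c--> q2
q2 --b--> q3
q3 --b--> q2
q2 --c--> q1

q1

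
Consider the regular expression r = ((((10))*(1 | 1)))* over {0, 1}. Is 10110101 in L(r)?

yes

Split into 2 pieces 101 · 10101; each matches (((10))*(1|1)).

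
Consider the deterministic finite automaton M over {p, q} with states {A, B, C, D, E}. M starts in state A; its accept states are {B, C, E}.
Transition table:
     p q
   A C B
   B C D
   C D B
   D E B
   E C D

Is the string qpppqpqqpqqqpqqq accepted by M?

accepted

A --q--> B
B --p--> C
C --p--> D
D --p--> E
E --q--> D
D --p--> E
E --q--> D
D --q--> B
B --p--> C
C --q--> B
B --q--> D
D --q--> B
B --p--> C
C --q--> B
B --q--> D
D --q--> B
End in state B, which is an accepting state.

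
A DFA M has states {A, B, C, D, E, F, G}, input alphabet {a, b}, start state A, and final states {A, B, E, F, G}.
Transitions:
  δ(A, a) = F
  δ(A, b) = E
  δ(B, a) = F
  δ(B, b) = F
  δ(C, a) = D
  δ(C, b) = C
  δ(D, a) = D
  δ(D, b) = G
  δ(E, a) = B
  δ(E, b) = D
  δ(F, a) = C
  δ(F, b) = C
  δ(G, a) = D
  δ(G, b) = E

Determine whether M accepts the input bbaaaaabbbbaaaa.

rejected

A --b--> E
E --b--> D
D --a--> D
D --a--> D
D --a--> D
D --a--> D
D --a--> D
D --b--> G
G --b--> E
E --b--> D
D --b--> G
G --a--> D
D --a--> D
D --a--> D
D --a--> D
End in state D, which is not an accepting state.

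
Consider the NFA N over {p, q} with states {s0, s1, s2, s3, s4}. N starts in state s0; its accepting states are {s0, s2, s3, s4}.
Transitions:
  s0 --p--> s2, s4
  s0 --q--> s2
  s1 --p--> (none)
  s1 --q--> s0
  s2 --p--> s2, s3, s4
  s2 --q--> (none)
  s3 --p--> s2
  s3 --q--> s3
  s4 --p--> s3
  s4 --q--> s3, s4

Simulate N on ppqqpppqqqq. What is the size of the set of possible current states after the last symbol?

2

Start: {s0}
read p: {s2, s4}
read p: {s2, s3, s4}
read q: {s3, s4}
read q: {s3, s4}
read p: {s2, s3}
read p: {s2, s3, s4}
read p: {s2, s3, s4}
read q: {s3, s4}
read q: {s3, s4}
read q: {s3, s4}
read q: {s3, s4}
Final reachable set {s3, s4} has 2 states.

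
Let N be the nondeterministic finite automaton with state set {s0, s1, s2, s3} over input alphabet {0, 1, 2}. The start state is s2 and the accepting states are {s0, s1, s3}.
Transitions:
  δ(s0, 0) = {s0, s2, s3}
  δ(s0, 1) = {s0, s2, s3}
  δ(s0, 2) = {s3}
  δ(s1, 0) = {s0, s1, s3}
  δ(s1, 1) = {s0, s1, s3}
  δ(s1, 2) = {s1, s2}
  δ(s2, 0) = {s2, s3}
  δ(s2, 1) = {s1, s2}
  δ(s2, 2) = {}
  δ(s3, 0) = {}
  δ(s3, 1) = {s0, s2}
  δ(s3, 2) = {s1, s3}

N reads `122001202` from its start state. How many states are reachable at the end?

3

Start: {s2}
read 1: {s1, s2}
read 2: {s1, s2}
read 2: {s1, s2}
read 0: {s0, s1, s2, s3}
read 0: {s0, s1, s2, s3}
read 1: {s0, s1, s2, s3}
read 2: {s1, s2, s3}
read 0: {s0, s1, s2, s3}
read 2: {s1, s2, s3}
Final reachable set {s1, s2, s3} has 3 states.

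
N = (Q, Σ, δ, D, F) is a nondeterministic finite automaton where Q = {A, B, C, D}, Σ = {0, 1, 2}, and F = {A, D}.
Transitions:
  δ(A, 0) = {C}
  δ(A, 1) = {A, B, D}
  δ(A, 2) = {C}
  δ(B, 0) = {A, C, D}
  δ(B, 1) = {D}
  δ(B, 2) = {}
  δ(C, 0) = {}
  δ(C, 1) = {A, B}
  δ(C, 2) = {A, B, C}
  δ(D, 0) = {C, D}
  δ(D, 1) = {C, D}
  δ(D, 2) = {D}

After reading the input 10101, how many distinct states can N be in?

Start: {D}
read 1: {C, D}
read 0: {C, D}
read 1: {A, B, C, D}
read 0: {A, C, D}
read 1: {A, B, C, D}
Final reachable set {A, B, C, D} has 4 states.

4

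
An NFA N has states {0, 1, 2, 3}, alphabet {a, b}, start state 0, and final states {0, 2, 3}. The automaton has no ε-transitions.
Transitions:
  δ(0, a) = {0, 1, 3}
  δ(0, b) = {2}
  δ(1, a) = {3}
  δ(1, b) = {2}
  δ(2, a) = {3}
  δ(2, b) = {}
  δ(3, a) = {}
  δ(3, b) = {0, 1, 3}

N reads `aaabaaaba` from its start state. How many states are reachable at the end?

3

Start: {0}
read a: {0, 1, 3}
read a: {0, 1, 3}
read a: {0, 1, 3}
read b: {0, 1, 2, 3}
read a: {0, 1, 3}
read a: {0, 1, 3}
read a: {0, 1, 3}
read b: {0, 1, 2, 3}
read a: {0, 1, 3}
Final reachable set {0, 1, 3} has 3 states.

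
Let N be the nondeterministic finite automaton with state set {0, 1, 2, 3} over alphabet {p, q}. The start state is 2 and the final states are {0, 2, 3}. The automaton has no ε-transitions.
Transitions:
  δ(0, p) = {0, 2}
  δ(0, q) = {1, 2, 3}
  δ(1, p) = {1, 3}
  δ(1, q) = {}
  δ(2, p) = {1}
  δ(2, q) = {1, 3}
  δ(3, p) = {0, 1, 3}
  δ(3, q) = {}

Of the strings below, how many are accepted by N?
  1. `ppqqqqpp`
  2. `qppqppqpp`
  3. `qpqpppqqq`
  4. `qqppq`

1

`ppqqqqpp`: rejected
`qppqppqpp`: accepted
`qpqpppqqq`: rejected
`qqppq`: rejected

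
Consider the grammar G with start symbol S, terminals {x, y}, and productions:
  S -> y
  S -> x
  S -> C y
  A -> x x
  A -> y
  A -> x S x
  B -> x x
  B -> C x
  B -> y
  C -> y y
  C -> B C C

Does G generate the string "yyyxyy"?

no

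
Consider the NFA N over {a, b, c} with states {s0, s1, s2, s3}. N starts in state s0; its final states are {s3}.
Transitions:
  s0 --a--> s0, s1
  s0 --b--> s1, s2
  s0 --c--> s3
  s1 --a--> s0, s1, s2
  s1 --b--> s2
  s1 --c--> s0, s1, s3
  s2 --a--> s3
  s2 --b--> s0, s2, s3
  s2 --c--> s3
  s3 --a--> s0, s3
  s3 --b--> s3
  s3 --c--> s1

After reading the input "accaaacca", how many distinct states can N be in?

Start: {s0}
read a: {s0, s1}
read c: {s0, s1, s3}
read c: {s0, s1, s3}
read a: {s0, s1, s2, s3}
read a: {s0, s1, s2, s3}
read a: {s0, s1, s2, s3}
read c: {s0, s1, s3}
read c: {s0, s1, s3}
read a: {s0, s1, s2, s3}
Final reachable set {s0, s1, s2, s3} has 4 states.

4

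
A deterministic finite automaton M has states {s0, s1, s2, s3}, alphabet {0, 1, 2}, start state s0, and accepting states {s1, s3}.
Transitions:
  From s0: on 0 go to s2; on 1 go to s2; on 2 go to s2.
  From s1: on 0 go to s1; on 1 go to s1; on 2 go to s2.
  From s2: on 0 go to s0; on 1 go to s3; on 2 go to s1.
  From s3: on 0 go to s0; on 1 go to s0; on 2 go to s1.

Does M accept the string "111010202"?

s0 --1--> s2
s2 --1--> s3
s3 --1--> s0
s0 --0--> s2
s2 --1--> s3
s3 --0--> s0
s0 --2--> s2
s2 --0--> s0
s0 --2--> s2
End in state s2, which is not an accepting state.

rejected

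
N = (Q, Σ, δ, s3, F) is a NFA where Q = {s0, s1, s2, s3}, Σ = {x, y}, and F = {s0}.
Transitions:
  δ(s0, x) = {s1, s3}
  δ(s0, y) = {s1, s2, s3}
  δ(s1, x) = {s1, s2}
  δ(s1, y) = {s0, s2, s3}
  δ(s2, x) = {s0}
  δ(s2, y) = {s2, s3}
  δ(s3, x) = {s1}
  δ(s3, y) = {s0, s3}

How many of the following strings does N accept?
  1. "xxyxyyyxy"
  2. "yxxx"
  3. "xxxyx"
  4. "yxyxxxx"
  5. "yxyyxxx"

5

"xxyxyyyxy": accepted
"yxxx": accepted
"xxxyx": accepted
"yxyxxxx": accepted
"yxyyxxx": accepted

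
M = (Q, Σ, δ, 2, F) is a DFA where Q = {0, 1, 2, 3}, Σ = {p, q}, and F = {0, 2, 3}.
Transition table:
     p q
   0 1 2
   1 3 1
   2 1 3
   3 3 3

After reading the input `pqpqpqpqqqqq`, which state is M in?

3

2 --p--> 1
1 --q--> 1
1 --p--> 3
3 --q--> 3
3 --p--> 3
3 --q--> 3
3 --p--> 3
3 --q--> 3
3 --q--> 3
3 --q--> 3
3 --q--> 3
3 --q--> 3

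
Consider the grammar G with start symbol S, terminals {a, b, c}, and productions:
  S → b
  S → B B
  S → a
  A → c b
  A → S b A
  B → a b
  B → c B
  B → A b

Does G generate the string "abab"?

S ⇒ BB ⇒ abB ⇒ abab

yes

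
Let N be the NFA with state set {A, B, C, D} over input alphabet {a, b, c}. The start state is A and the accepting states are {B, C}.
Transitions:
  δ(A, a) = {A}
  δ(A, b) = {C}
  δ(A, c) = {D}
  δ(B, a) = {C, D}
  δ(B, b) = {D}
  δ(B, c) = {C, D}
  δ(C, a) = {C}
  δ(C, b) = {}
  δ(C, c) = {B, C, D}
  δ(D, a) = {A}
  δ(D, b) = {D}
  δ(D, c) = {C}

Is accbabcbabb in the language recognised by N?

Start: {A}
read a: {A}
read c: {D}
read c: {C}
read b: {}
The reachable set is empty and stays empty for the remaining 7 symbols.
Reachable ∩ accepting = {} — empty.

rejected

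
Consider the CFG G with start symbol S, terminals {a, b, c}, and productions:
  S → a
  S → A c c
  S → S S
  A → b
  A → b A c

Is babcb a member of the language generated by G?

no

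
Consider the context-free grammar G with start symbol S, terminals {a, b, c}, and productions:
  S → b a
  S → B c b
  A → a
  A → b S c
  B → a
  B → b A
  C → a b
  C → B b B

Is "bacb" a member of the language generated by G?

S ⇒ Bcb ⇒ bAcb ⇒ bacb

yes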